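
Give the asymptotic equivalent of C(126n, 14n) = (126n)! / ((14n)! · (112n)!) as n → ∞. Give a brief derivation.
C(126n, 14n) ~ (387420489/16777216)^(14n) · sqrt(9/(16π·14n))

Write N = 14n. Apply Stirling to each factorial:
  (9N)! ~ sqrt(2π·9N) · (9N/e)^(9N),
  N! ~ sqrt(2π N) · (N/e)^N,
  (8N)! ~ sqrt(2π·8N) · (8N/e)^(8N).
The exponential factors combine to (9N)^(9N) / (N^N · (8N)^(8N)) = 9^(9N)/8^(8N) = (9^9/8^8)^N = (387420489/16777216)^N.
The square-root prefactors combine to sqrt(2π·9N) / (sqrt(2π N)·sqrt(2π·8N)) = sqrt(9 / (2π·8·N)) = sqrt(9/(16π·14n)).
Substituting N = 14n: C(126n, 14n) ~ (387420489/16777216)^(14n) · sqrt(9/(16π·14n)).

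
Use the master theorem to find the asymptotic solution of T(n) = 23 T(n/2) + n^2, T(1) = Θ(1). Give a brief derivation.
T(n) = Θ(n^(log_2 23))

Master theorem: compare f(n) = n^2 to n^(log_2 23) where log_2 23 ≈ 4.524. Since 2 < log_2 23, we have f(n) = O(n^(log_2 23 − ε)) for some ε > 0 — Case 1. Hence T(n) = Θ(n^(log_2 23)).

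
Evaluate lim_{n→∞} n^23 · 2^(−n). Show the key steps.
lim = 0

Exponentials with base > 1 dominate every fixed polynomial: for any fixed c, n^c / 2^n → 0 as n → ∞ (e.g. by the ratio test, or by writing 2^n = e^(n ln 2) and noting e^(n ln 2) / n^c → ∞). Hence n^23 · 2^(−n) = n^23 / 2^n → 0.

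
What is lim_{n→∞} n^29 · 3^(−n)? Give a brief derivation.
lim = 0

Exponentials with base > 1 dominate every fixed polynomial: for any fixed c, n^c / 3^n → 0 as n → ∞ (e.g. by the ratio test, or by writing 3^n = e^(n ln 3) and noting e^(n ln 3) / n^c → ∞). Hence n^29 · 3^(−n) = n^29 / 3^n → 0.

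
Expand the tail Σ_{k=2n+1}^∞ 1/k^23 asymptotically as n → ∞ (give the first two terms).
Σ_{k>2n} 1/k^23 = 1/(22 · (2n)^22) − 1/(2 · (2n)^23) + O(1/(2n)^24)

Compare to the integral: ∫_{2n}^∞ x^(−23) dx = [−x^(−22)/22]_{2n}^∞ = 1/((23−1)·(2n)^22). The Euler-Maclaurin correction adds −f(2n)/2 = −1/(2·(2n)^23). Euler-Maclaurin then gives
  Σ_{k>2n} 1/k^23 = ∫_{2n}^∞ dx/x^23 − 1/(2·(2n)^23) + O(1/(2n)^24).
(Equivalently this is ζ(23) − Σ_{k≤2n} 1/k^23.)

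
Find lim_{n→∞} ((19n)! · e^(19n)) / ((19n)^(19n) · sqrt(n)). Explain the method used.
lim = sqrt(2π·19)

Stirling: (19n)! ~ sqrt(2π·19n) · (19n/e)^(19n). Hence
  (19n)! · e^(19n) / (19n)^(19n) ~ sqrt(2π·19n).
Dividing by sqrt(n): sqrt(2π·19n) / sqrt(n) = sqrt(2π·19) · n^((1−1)/2), so the limit is sqrt(2π·19).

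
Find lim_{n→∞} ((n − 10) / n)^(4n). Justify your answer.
lim = e^(−40)

Rewrite as (1 − 10/n)^(4n). By the standard limit (1 + x/n)^n → e^x, we have (1 − 10/n)^n → e^(−10), and raising to the 4th power gives e^(−40).
More precisely, ln[(1 − 10/n)^(4n)] = 4n · ln(1 − 10/n) = 4n · (-10/n + O(1/n^2)) = -40 + O(1/n) → -40.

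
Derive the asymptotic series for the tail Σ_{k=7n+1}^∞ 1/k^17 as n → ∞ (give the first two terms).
Σ_{k>7n} 1/k^17 = 1/(16 · (7n)^16) − 1/(2 · (7n)^17) + O(1/(7n)^18)

Compare to the integral: ∫_{7n}^∞ x^(−17) dx = [−x^(−16)/16]_{7n}^∞ = 1/((17−1)·(7n)^16). The Euler-Maclaurin correction adds −f(7n)/2 = −1/(2·(7n)^17). Euler-Maclaurin then gives
  Σ_{k>7n} 1/k^17 = ∫_{7n}^∞ dx/x^17 − 1/(2·(7n)^17) + O(1/(7n)^18).
(Equivalently this is ζ(17) − Σ_{k≤7n} 1/k^17.)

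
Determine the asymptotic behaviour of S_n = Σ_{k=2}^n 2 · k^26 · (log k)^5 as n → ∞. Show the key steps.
S_n ~ 2 · n^27 · (log n)^5 / 27

By integral comparison, S_n = ∫_1^n 2 · x^26 · (log x)^5 dx + O(n^26 · (log n)^5). For the integral, the leading term of ∫_1^n x^26 (log x)^5 dx is n^27/27 · (log n)^5 (by repeated integration by parts; each step lowers the log-exponent and produces a relatively O(1/log n) correction). Hence S_n ~ 2 · n^27 · (log n)^5 / 27.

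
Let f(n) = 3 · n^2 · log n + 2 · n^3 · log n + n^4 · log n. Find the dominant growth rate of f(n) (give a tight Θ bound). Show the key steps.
f(n) ∈ Θ(n^4 · log n)

Compare the terms by growth order. For large n, n^a · (log n)^b dominates n^a' · (log n)^b' iff a > a', or (a = a' and b > b'). Ranking the 3 terms shows the dominant one is n^4 · log n. Hence f(n) ∈ Θ(n^4 · log n).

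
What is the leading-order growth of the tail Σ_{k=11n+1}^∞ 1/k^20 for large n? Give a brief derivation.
Σ_{k>11n} 1/k^20 ~ 1/(19 · (11n)^19)

Compare to the integral: ∫_{11n}^∞ x^(−20) dx = [−x^(−19)/19]_{11n}^∞ = 1/((20−1)·(11n)^19). Euler-Maclaurin then gives
  Σ_{k>11n} 1/k^20 = ∫_{11n}^∞ dx/x^20 − 1/(2·(11n)^20) + O(1/(11n)^21).
(Equivalently this is ζ(20) − Σ_{k≤11n} 1/k^20.)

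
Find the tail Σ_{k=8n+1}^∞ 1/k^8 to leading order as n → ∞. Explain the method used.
Σ_{k>8n} 1/k^8 ~ 1/(7 · (8n)^7)

Compare to the integral: ∫_{8n}^∞ x^(−8) dx = [−x^(−7)/7]_{8n}^∞ = 1/((8−1)·(8n)^7). Euler-Maclaurin then gives
  Σ_{k>8n} 1/k^8 = ∫_{8n}^∞ dx/x^8 − 1/(2·(8n)^8) + O(1/(8n)^9).
(Equivalently this is ζ(8) − Σ_{k≤8n} 1/k^8.)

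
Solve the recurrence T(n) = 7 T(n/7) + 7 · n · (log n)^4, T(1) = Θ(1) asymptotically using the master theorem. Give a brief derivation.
T(n) = Θ(n · (log n)^5)

Here log_7 7 = 1 and f(n) = 7 · n · (log n)^4 = Θ(n^(log_7 7) · (log n)^4). This is the extended Case 2 of the master theorem (f matches the critical exponent up to log factors), giving T(n) = Θ(n^(log_7 7) · (log n)^(4+1)) = Θ(n · (log n)^5).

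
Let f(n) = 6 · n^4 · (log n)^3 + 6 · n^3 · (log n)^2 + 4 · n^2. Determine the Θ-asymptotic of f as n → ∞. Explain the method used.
f(n) ∈ Θ(n^4 · (log n)^3)

Compare the terms by growth order. For large n, n^a · (log n)^b dominates n^a' · (log n)^b' iff a > a', or (a = a' and b > b'). Ranking the 3 terms shows the dominant one is 6 · n^4 · (log n)^3. Hence f(n) ∈ Θ(n^4 · (log n)^3).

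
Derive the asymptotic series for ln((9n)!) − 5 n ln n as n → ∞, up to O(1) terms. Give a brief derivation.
ln((9n)!) − 5 n ln n = 4 n ln n + 9(ln 9 − 1) n + (1/2) ln(2π·9n) + O(1/n)

Stirling: ln((9n)!) = 9n ln(9n) − 9n + (1/2) ln(2π·9n) + O(1/n).
Expand 9n ln(9n) = 9n (ln n + ln 9) = 9n ln n + 9n ln 9.
Subtract 5n ln n: leading term is (9 − 5) n ln n = 4 n ln n. The next term is 9n ln 9 − 9n = 9(ln 9 − 1) n. Then the (1/2) ln(2π·9n) correction.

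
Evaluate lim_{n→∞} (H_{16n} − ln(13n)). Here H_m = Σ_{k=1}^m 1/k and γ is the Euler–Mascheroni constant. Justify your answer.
lim = ln(16/13) + γ

By Euler-Maclaurin, H_m = ln m + γ + O(1/m). So
  H_{16n} − ln(13n) = ln(16n) + γ − ln(13n) + O(1/n)
                       = ln(16/13) + γ + O(1/n).
Hence the limit is ln(16/13) + γ.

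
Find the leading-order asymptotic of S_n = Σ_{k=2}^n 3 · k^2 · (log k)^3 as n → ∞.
S_n ~ n^3 · (log n)^3

By integral comparison, S_n = ∫_1^n 3 · x^2 · (log x)^3 dx + O(n^2 · (log n)^3). For the integral, the leading term of ∫_1^n x^2 (log x)^3 dx is n^3/3 · (log n)^3 (by repeated integration by parts; each step lowers the log-exponent and produces a relatively O(1/log n) correction). Hence S_n ~ n^3 · (log n)^3.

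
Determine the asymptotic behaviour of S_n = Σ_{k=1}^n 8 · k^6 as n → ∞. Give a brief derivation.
S_n ~ 8 · n^7 / 7

By integral comparison (Euler-Maclaurin), Σ_{k=1}^n 8 · k^6 = 8 · ∫_0^n x^6 dx + O(n^6) = 8 · n^7/7 + O(n^6). (Equivalently, Faulhaber's formula gives the same leading term.)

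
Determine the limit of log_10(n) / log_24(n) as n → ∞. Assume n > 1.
lim = ln(24) / ln(10) = log_10(24)

Change of base: log_10(n) = ln n / ln 10 and log_24(n) = ln n / ln 24. The ratio is (ln n / ln 10) · (ln 24 / ln n) = ln 24 / ln 10, a constant independent of n. So the limit is ln 24 / ln 10 = log_10(24).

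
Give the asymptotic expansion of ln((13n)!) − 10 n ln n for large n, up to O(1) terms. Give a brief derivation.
ln((13n)!) − 10 n ln n = 3 n ln n + 13(ln 13 − 1) n + (1/2) ln(2π·13n) + O(1/n)

Stirling: ln((13n)!) = 13n ln(13n) − 13n + (1/2) ln(2π·13n) + O(1/n).
Expand 13n ln(13n) = 13n (ln n + ln 13) = 13n ln n + 13n ln 13.
Subtract 10n ln n: leading term is (13 − 10) n ln n = 3 n ln n. The next term is 13n ln 13 − 13n = 13(ln 13 − 1) n. Then the (1/2) ln(2π·13n) correction.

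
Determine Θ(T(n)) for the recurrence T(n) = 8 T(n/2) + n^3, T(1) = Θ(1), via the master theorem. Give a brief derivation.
T(n) = Θ(n^3 log n)

log_2 8 = 3, and f(n) = n^3 = Θ(n^(log_2 8)). This is Case 2 of the master theorem: T(n) = Θ(f(n) · log n) = Θ(n^3 log n).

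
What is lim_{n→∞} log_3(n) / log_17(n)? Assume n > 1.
lim = ln(17) / ln(3) = log_3(17)

Change of base: log_3(n) = ln n / ln 3 and log_17(n) = ln n / ln 17. The ratio is (ln n / ln 3) · (ln 17 / ln n) = ln 17 / ln 3, a constant independent of n. So the limit is ln 17 / ln 3 = log_3(17).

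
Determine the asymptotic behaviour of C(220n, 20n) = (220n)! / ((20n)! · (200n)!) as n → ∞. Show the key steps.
C(220n, 20n) ~ (285311670611/10000000000)^(20n) · sqrt(11/(20π·20n))

Write N = 20n. Apply Stirling to each factorial:
  (11N)! ~ sqrt(2π·11N) · (11N/e)^(11N),
  N! ~ sqrt(2π N) · (N/e)^N,
  (10N)! ~ sqrt(2π·10N) · (10N/e)^(10N).
The exponential factors combine to (11N)^(11N) / (N^N · (10N)^(10N)) = 11^(11N)/10^(10N) = (11^11/10^10)^N = (285311670611/10000000000)^N.
The square-root prefactors combine to sqrt(2π·11N) / (sqrt(2π N)·sqrt(2π·10N)) = sqrt(11 / (2π·10·N)) = sqrt(11/(20π·20n)).
Substituting N = 20n: C(220n, 20n) ~ (285311670611/10000000000)^(20n) · sqrt(11/(20π·20n)).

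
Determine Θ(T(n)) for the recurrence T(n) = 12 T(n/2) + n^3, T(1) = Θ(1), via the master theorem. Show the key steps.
T(n) = Θ(n^(log_2 12))

Master theorem: compare f(n) = n^3 to n^(log_2 12) where log_2 12 ≈ 3.585. Since 3 < log_2 12, we have f(n) = O(n^(log_2 12 − ε)) for some ε > 0 — Case 1. Hence T(n) = Θ(n^(log_2 12)).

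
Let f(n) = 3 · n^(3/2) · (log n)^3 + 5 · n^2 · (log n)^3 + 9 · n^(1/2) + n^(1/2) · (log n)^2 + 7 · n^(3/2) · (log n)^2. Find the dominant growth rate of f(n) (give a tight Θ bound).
f(n) ∈ Θ(n^2 · (log n)^3)

Compare the terms by growth order. For large n, n^a · (log n)^b dominates n^a' · (log n)^b' iff a > a', or (a = a' and b > b'). Ranking the 5 terms shows the dominant one is 5 · n^2 · (log n)^3. Hence f(n) ∈ Θ(n^2 · (log n)^3).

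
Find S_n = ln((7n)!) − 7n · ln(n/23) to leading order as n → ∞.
S_n ~ 7n · (ln 161 − 1) + O(ln n)

Stirling: ln((7n)!) = 7n ln(7n) − 7n + O(ln n).
  S_n = 7n ln(7n) − 7n − 7n ln(n/23) + O(ln n)
      = 7n ln(7n) − 7n ln n + 7n ln 23 − 7n + O(ln n)
      = 7n ln 7 + 7n ln 23 − 7n + O(ln n)
      = 7n (ln 161 − 1) + O(ln n).
Numerically ln(161) − 1 ≈ 4.0814.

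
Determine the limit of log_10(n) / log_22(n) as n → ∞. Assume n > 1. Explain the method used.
lim = ln(22) / ln(10) = log_10(22)

Change of base: log_10(n) = ln n / ln 10 and log_22(n) = ln n / ln 22. The ratio is (ln n / ln 10) · (ln 22 / ln n) = ln 22 / ln 10, a constant independent of n. So the limit is ln 22 / ln 10 = log_10(22).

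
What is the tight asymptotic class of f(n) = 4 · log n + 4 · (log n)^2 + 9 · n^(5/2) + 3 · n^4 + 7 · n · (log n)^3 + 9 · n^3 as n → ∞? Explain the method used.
f(n) ∈ Θ(n^4)

Compare the terms by growth order. For large n, n^a · (log n)^b dominates n^a' · (log n)^b' iff a > a', or (a = a' and b > b'). Ranking the 6 terms shows the dominant one is 3 · n^4. Hence f(n) ∈ Θ(n^4).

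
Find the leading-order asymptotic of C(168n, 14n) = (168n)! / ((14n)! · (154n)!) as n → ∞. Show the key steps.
C(168n, 14n) ~ (8916100448256/285311670611)^(14n) · sqrt(6/(11π·14n))

Write N = 14n. Apply Stirling to each factorial:
  (12N)! ~ sqrt(2π·12N) · (12N/e)^(12N),
  N! ~ sqrt(2π N) · (N/e)^N,
  (11N)! ~ sqrt(2π·11N) · (11N/e)^(11N).
The exponential factors combine to (12N)^(12N) / (N^N · (11N)^(11N)) = 12^(12N)/11^(11N) = (12^12/11^11)^N = (8916100448256/285311670611)^N.
The square-root prefactors combine to sqrt(2π·12N) / (sqrt(2π N)·sqrt(2π·11N)) = sqrt(12 / (2π·11·N)) = sqrt(6/(11π·14n)).
Substituting N = 14n: C(168n, 14n) ~ (8916100448256/285311670611)^(14n) · sqrt(6/(11π·14n)).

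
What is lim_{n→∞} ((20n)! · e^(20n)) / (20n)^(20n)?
lim = ∞

Stirling: (20n)! ~ sqrt(2π·20n) · (20n/e)^(20n). Hence
  (20n)! · e^(20n) / (20n)^(20n) ~ sqrt(2π·20n) = sqrt(2π·20) · sqrt(n) → ∞.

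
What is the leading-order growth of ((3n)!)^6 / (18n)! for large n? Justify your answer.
((3n)!)^6/(18n)! ~ ((2π·3n)^(5/2) / sqrt(6)) · 6^(−6·3n)  →  0

Write N = 3n. Stirling: N! ~ sqrt(2π N)(N/e)^N and (6N)! ~ sqrt(2π·6N)·(6N/e)^(6N).
  (N!)^6/(6N)! ~ (2π N)^(6/2) (N/e)^(6N) / [sqrt(2π·6N) (6N/e)^(6N)]
     = (2π N)^(6/2) / sqrt(2π·6N) · (N/(6N))^(6N)
     = (2π N)^((6−1)/2) / sqrt(6) · 6^(−6N).
Since 6^6 > 1, the factor 6^(−6N) decays exponentially, so the ratio → 0. Substituting N = 3n gives the stated form.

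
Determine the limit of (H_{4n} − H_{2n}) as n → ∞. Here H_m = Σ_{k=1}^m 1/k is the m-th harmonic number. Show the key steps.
lim = ln(4/2) = ln 2

Euler-Maclaurin gives H_m = ln m + γ + 1/(2m) + O(1/m^2). The γ and O(1/m) terms cancel in the difference:
  H_{4n} − H_{2n} = ln(4n) − ln(2n) + O(1/n) = ln(4/2) + O(1/n).
Hence the limit is ln(4/2) = ln 2.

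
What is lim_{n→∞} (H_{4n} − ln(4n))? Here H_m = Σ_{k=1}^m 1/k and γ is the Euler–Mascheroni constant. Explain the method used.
lim = γ

By Euler-Maclaurin, H_m = ln m + γ + O(1/m). So
  H_{4n} − ln(4n) = ln(4n) + γ − ln(4n) + O(1/n)
                       = ln(4/4) + γ + O(1/n).
Hence the limit is γ (since ln 1 = 0).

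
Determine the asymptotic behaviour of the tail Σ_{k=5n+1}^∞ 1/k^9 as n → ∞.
Σ_{k>5n} 1/k^9 ~ 1/(8 · (5n)^8)

Compare to the integral: ∫_{5n}^∞ x^(−9) dx = [−x^(−8)/8]_{5n}^∞ = 1/((9−1)·(5n)^8). Euler-Maclaurin then gives
  Σ_{k>5n} 1/k^9 = ∫_{5n}^∞ dx/x^9 − 1/(2·(5n)^9) + O(1/(5n)^10).
(Equivalently this is ζ(9) − Σ_{k≤5n} 1/k^9.)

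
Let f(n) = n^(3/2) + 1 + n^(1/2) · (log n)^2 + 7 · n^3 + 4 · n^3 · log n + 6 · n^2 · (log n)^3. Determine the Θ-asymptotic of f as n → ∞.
f(n) ∈ Θ(n^3 · log n)

Compare the terms by growth order. For large n, n^a · (log n)^b dominates n^a' · (log n)^b' iff a > a', or (a = a' and b > b'). Ranking the 6 terms shows the dominant one is 4 · n^3 · log n. Hence f(n) ∈ Θ(n^3 · log n).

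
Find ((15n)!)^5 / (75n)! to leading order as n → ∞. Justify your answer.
((15n)!)^5/(75n)! ~ ((2π·15n)^(4/2) / sqrt(5)) · 5^(−5·15n)  →  0

Write N = 15n. Stirling: N! ~ sqrt(2π N)(N/e)^N and (5N)! ~ sqrt(2π·5N)·(5N/e)^(5N).
  (N!)^5/(5N)! ~ (2π N)^(5/2) (N/e)^(5N) / [sqrt(2π·5N) (5N/e)^(5N)]
     = (2π N)^(5/2) / sqrt(2π·5N) · (N/(5N))^(5N)
     = (2π N)^((5−1)/2) / sqrt(5) · 5^(−5N).
Since 5^5 > 1, the factor 5^(−5N) decays exponentially, so the ratio → 0. Substituting N = 15n gives the stated form.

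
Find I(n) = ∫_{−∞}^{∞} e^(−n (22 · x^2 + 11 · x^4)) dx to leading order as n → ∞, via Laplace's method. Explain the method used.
I(n) ~ sqrt(π/(22n))

φ(x) = 22 · x^2 + 11 · x^4 has its unique global minimum at x* = 0 (since φ'(x) = 44x + 44x^3 = 0 only at x = 0 for real x with both coefficients positive, and φ → ∞ as |x| → ∞). At x* = 0, φ(0) = 0 and φ''(0) = 44. Laplace's method then gives
  I(n) ~ sqrt(2π / (n · φ''(0))) · e^(−n φ(0)) = sqrt(2π / (44n)) = sqrt(π/(22n)).
The 11 · x^4 term contributes only at subleading order (an O(1/n) relative correction).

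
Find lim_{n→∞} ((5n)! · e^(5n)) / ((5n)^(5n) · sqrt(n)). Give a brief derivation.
lim = sqrt(2π·5)

Stirling: (5n)! ~ sqrt(2π·5n) · (5n/e)^(5n). Hence
  (5n)! · e^(5n) / (5n)^(5n) ~ sqrt(2π·5n).
Dividing by sqrt(n): sqrt(2π·5n) / sqrt(n) = sqrt(2π·5) · n^((1−1)/2), so the limit is sqrt(2π·5).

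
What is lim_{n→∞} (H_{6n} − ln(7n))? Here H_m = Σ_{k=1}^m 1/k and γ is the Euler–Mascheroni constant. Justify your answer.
lim = ln(6/7) + γ

By Euler-Maclaurin, H_m = ln m + γ + O(1/m). So
  H_{6n} − ln(7n) = ln(6n) + γ − ln(7n) + O(1/n)
                       = ln(6/7) + γ + O(1/n).
Hence the limit is ln(6/7) + γ.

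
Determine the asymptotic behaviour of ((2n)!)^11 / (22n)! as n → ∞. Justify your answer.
((2n)!)^11/(22n)! ~ ((2π·2n)^(10/2) / sqrt(11)) · 11^(−11·2n)  →  0

Write N = 2n. Stirling: N! ~ sqrt(2π N)(N/e)^N and (11N)! ~ sqrt(2π·11N)·(11N/e)^(11N).
  (N!)^11/(11N)! ~ (2π N)^(11/2) (N/e)^(11N) / [sqrt(2π·11N) (11N/e)^(11N)]
     = (2π N)^(11/2) / sqrt(2π·11N) · (N/(11N))^(11N)
     = (2π N)^((11−1)/2) / sqrt(11) · 11^(−11N).
Since 11^11 > 1, the factor 11^(−11N) decays exponentially, so the ratio → 0. Substituting N = 2n gives the stated form.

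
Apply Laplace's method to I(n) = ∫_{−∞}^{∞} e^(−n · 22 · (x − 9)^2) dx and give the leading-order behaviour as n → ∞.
I(n) = sqrt(π/(22n))

Here φ(x) = 22 · (x − 9)^2 has its unique minimum at x* = 9 with φ(x*) = 0 and φ''(x*) = 44. Laplace's method gives
  I(n) ~ e^(−n φ(x*)) · sqrt(2π / (n · φ''(x*))) = sqrt(2π / (44n)) = sqrt(π/(22n)).
This is exact: substituting u = (x − 9)·sqrt(22n) gives I(n) = (1/sqrt(22n)) ∫_{−∞}^{∞} e^(−u^2) du = sqrt(π/(22n)).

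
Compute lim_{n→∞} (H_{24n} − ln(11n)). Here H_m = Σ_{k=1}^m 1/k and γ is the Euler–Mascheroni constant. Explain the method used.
lim = ln(24/11) + γ

By Euler-Maclaurin, H_m = ln m + γ + O(1/m). So
  H_{24n} − ln(11n) = ln(24n) + γ − ln(11n) + O(1/n)
                       = ln(24/11) + γ + O(1/n).
Hence the limit is ln(24/11) + γ.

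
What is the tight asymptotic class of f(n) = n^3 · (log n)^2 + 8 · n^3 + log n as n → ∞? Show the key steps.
f(n) ∈ Θ(n^3 · (log n)^2)

Compare the terms by growth order. For large n, n^a · (log n)^b dominates n^a' · (log n)^b' iff a > a', or (a = a' and b > b'). Ranking the 3 terms shows the dominant one is n^3 · (log n)^2. Hence f(n) ∈ Θ(n^3 · (log n)^2).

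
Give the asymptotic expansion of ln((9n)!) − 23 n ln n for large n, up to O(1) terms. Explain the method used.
ln((9n)!) − 23 n ln n = −14 n ln n + 9(ln 9 − 1) n + (1/2) ln(2π·9n) + O(1/n)

Stirling: ln((9n)!) = 9n ln(9n) − 9n + (1/2) ln(2π·9n) + O(1/n).
Expand 9n ln(9n) = 9n (ln n + ln 9) = 9n ln n + 9n ln 9.
Subtract 23n ln n: leading term is (9 − 23) n ln n = −14 n ln n. The next term is 9n ln 9 − 9n = 9(ln 9 − 1) n. Then the (1/2) ln(2π·9n) correction.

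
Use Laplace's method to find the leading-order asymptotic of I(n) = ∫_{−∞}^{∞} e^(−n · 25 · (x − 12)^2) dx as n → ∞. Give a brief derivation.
I(n) = sqrt(π/(25n))

Here φ(x) = 25 · (x − 12)^2 has its unique minimum at x* = 12 with φ(x*) = 0 and φ''(x*) = 50. Laplace's method gives
  I(n) ~ e^(−n φ(x*)) · sqrt(2π / (n · φ''(x*))) = sqrt(2π / (50n)) = sqrt(π/(25n)).
This is exact: substituting u = (x − 12)·sqrt(25n) gives I(n) = (1/sqrt(25n)) ∫_{−∞}^{∞} e^(−u^2) du = sqrt(π/(25n)).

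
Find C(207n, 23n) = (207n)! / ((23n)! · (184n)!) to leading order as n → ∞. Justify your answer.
C(207n, 23n) ~ (387420489/16777216)^(23n) · sqrt(9/(16π·23n))

Write N = 23n. Apply Stirling to each factorial:
  (9N)! ~ sqrt(2π·9N) · (9N/e)^(9N),
  N! ~ sqrt(2π N) · (N/e)^N,
  (8N)! ~ sqrt(2π·8N) · (8N/e)^(8N).
The exponential factors combine to (9N)^(9N) / (N^N · (8N)^(8N)) = 9^(9N)/8^(8N) = (9^9/8^8)^N = (387420489/16777216)^N.
The square-root prefactors combine to sqrt(2π·9N) / (sqrt(2π N)·sqrt(2π·8N)) = sqrt(9 / (2π·8·N)) = sqrt(9/(16π·23n)).
Substituting N = 23n: C(207n, 23n) ~ (387420489/16777216)^(23n) · sqrt(9/(16π·23n)).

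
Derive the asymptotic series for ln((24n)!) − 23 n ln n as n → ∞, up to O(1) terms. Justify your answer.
ln((24n)!) − 23 n ln n = n ln n + 24(ln 24 − 1) n + (1/2) ln(2π·24n) + O(1/n)

Stirling: ln((24n)!) = 24n ln(24n) − 24n + (1/2) ln(2π·24n) + O(1/n).
Expand 24n ln(24n) = 24n (ln n + ln 24) = 24n ln n + 24n ln 24.
Subtract 23n ln n: leading term is (24 − 23) n ln n = n ln n. The next term is 24n ln 24 − 24n = 24(ln 24 − 1) n. Then the (1/2) ln(2π·24n) correction.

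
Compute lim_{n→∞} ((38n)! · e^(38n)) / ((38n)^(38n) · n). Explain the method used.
lim = 0

Stirling: (38n)! ~ sqrt(2π·38n) · (38n/e)^(38n). Hence
  (38n)! · e^(38n) / (38n)^(38n) ~ sqrt(2π·38n).
Dividing by n: sqrt(2π·38n) / n = sqrt(2π·38) · n^((1−2)/2), so the expression behaves like sqrt(2π·38) · n^((1−2)/2) → 0.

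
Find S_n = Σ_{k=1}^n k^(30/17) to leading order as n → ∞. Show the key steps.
S_n ~ (17/47) · n^(47/17)

Integral comparison: Σ_{k=1}^n k^(30/17) = ∫_0^n x^(30/17) dx + O(n^(30/17)). The integral is n^(1 + 30/17) / (1 + 30/17) = n^((30+17)/17) / ((30+17)/17) = (17/47) · n^(47/17).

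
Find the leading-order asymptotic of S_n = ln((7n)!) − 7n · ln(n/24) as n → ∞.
S_n ~ 7n · (ln 168 − 1) + O(ln n)

Stirling: ln((7n)!) = 7n ln(7n) − 7n + O(ln n).
  S_n = 7n ln(7n) − 7n − 7n ln(n/24) + O(ln n)
      = 7n ln(7n) − 7n ln n + 7n ln 24 − 7n + O(ln n)
      = 7n ln 7 + 7n ln 24 − 7n + O(ln n)
      = 7n (ln 168 − 1) + O(ln n).
Numerically ln(168) − 1 ≈ 4.1240.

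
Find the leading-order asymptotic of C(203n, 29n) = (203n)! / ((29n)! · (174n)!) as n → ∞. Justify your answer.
C(203n, 29n) ~ (823543/46656)^(29n) · sqrt(7/(12π·29n))

Write N = 29n. Apply Stirling to each factorial:
  (7N)! ~ sqrt(2π·7N) · (7N/e)^(7N),
  N! ~ sqrt(2π N) · (N/e)^N,
  (6N)! ~ sqrt(2π·6N) · (6N/e)^(6N).
The exponential factors combine to (7N)^(7N) / (N^N · (6N)^(6N)) = 7^(7N)/6^(6N) = (7^7/6^6)^N = (823543/46656)^N.
The square-root prefactors combine to sqrt(2π·7N) / (sqrt(2π N)·sqrt(2π·6N)) = sqrt(7 / (2π·6·N)) = sqrt(7/(12π·29n)).
Substituting N = 29n: C(203n, 29n) ~ (823543/46656)^(29n) · sqrt(7/(12π·29n)).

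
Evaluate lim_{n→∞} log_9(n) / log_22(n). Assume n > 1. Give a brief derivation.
lim = ln(22) / ln(9) = log_9(22)

Change of base: log_9(n) = ln n / ln 9 and log_22(n) = ln n / ln 22. The ratio is (ln n / ln 9) · (ln 22 / ln n) = ln 22 / ln 9, a constant independent of n. So the limit is ln 22 / ln 9 = log_9(22).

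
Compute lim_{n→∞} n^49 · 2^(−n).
lim = 0

Exponentials with base > 1 dominate every fixed polynomial: for any fixed c, n^c / 2^n → 0 as n → ∞ (e.g. by the ratio test, or by writing 2^n = e^(n ln 2) and noting e^(n ln 2) / n^c → ∞). Hence n^49 · 2^(−n) = n^49 / 2^n → 0.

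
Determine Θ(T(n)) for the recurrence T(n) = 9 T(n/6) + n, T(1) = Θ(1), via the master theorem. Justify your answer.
T(n) = Θ(n^(log_6 9))

Master theorem: compare f(n) = n to n^(log_6 9) where log_6 9 ≈ 1.226. Since 1 < log_6 9, we have f(n) = O(n^(log_6 9 − ε)) for some ε > 0 — Case 1. Hence T(n) = Θ(n^(log_6 9)).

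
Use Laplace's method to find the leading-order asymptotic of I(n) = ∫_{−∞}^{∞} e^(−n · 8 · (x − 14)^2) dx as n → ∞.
I(n) = sqrt(π/(8n))

Here φ(x) = 8 · (x − 14)^2 has its unique minimum at x* = 14 with φ(x*) = 0 and φ''(x*) = 16. Laplace's method gives
  I(n) ~ e^(−n φ(x*)) · sqrt(2π / (n · φ''(x*))) = sqrt(2π / (16n)) = sqrt(π/(8n)).
This is exact: substituting u = (x − 14)·sqrt(8n) gives I(n) = (1/sqrt(8n)) ∫_{−∞}^{∞} e^(−u^2) du = sqrt(π/(8n)).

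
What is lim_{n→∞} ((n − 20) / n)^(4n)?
lim = e^(−80)

Rewrite as (1 − 20/n)^(4n). By the standard limit (1 + x/n)^n → e^x, we have (1 − 20/n)^n → e^(−20), and raising to the 4th power gives e^(−80).
More precisely, ln[(1 − 20/n)^(4n)] = 4n · ln(1 − 20/n) = 4n · (-20/n + O(1/n^2)) = -80 + O(1/n) → -80.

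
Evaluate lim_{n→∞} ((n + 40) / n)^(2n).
lim = e^80

Rewrite as (1 + 40/n)^(2n). By the standard limit (1 + x/n)^n → e^x, we have (1 + 40/n)^n → e^40, and raising to the 2nd power gives e^80.
More precisely, ln[(1 + 40/n)^(2n)] = 2n · ln(1 + 40/n) = 2n · (40/n + O(1/n^2)) = 80 + O(1/n) → 80.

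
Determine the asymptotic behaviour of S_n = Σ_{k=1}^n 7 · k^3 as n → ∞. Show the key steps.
S_n ~ 7 · n^4 / 4

By integral comparison (Euler-Maclaurin), Σ_{k=1}^n 7 · k^3 = 7 · ∫_0^n x^3 dx + O(n^3) = 7 · n^4/4 + O(n^3). (Equivalently, Faulhaber's formula gives the same leading term.)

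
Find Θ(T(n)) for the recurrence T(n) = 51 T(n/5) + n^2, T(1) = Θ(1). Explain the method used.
T(n) = Θ(n^(log_5 51))

Master theorem: compare f(n) = n^2 to n^(log_5 51) where log_5 51 ≈ 2.443. Since 2 < log_5 51, we have f(n) = O(n^(log_5 51 − ε)) for some ε > 0 — Case 1. Hence T(n) = Θ(n^(log_5 51)).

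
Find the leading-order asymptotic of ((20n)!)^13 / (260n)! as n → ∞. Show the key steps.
((20n)!)^13/(260n)! ~ ((2π·20n)^(12/2) / sqrt(13)) · 13^(−13·20n)  →  0

Write N = 20n. Stirling: N! ~ sqrt(2π N)(N/e)^N and (13N)! ~ sqrt(2π·13N)·(13N/e)^(13N).
  (N!)^13/(13N)! ~ (2π N)^(13/2) (N/e)^(13N) / [sqrt(2π·13N) (13N/e)^(13N)]
     = (2π N)^(13/2) / sqrt(2π·13N) · (N/(13N))^(13N)
     = (2π N)^((13−1)/2) / sqrt(13) · 13^(−13N).
Since 13^13 > 1, the factor 13^(−13N) decays exponentially, so the ratio → 0. Substituting N = 20n gives the stated form.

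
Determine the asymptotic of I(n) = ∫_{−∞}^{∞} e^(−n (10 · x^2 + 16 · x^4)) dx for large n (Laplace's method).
I(n) ~ sqrt(π/(10n))

φ(x) = 10 · x^2 + 16 · x^4 has its unique global minimum at x* = 0 (since φ'(x) = 20x + 64x^3 = 0 only at x = 0 for real x with both coefficients positive, and φ → ∞ as |x| → ∞). At x* = 0, φ(0) = 0 and φ''(0) = 20. Laplace's method then gives
  I(n) ~ sqrt(2π / (n · φ''(0))) · e^(−n φ(0)) = sqrt(2π / (20n)) = sqrt(π/(10n)).
The 16 · x^4 term contributes only at subleading order (an O(1/n) relative correction).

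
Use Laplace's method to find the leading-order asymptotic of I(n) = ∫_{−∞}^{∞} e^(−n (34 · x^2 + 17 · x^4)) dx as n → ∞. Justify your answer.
I(n) ~ sqrt(π/(34n))

φ(x) = 34 · x^2 + 17 · x^4 has its unique global minimum at x* = 0 (since φ'(x) = 68x + 68x^3 = 0 only at x = 0 for real x with both coefficients positive, and φ → ∞ as |x| → ∞). At x* = 0, φ(0) = 0 and φ''(0) = 68. Laplace's method then gives
  I(n) ~ sqrt(2π / (n · φ''(0))) · e^(−n φ(0)) = sqrt(2π / (68n)) = sqrt(π/(34n)).
The 17 · x^4 term contributes only at subleading order (an O(1/n) relative correction).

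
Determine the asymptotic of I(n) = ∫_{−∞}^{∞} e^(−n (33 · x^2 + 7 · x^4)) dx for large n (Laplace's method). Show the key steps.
I(n) ~ sqrt(π/(33n))

φ(x) = 33 · x^2 + 7 · x^4 has its unique global minimum at x* = 0 (since φ'(x) = 66x + 28x^3 = 0 only at x = 0 for real x with both coefficients positive, and φ → ∞ as |x| → ∞). At x* = 0, φ(0) = 0 and φ''(0) = 66. Laplace's method then gives
  I(n) ~ sqrt(2π / (n · φ''(0))) · e^(−n φ(0)) = sqrt(2π / (66n)) = sqrt(π/(33n)).
The 7 · x^4 term contributes only at subleading order (an O(1/n) relative correction).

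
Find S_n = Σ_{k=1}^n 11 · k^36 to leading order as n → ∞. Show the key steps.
S_n ~ 11 · n^37 / 37

By integral comparison (Euler-Maclaurin), Σ_{k=1}^n 11 · k^36 = 11 · ∫_0^n x^36 dx + O(n^36) = 11 · n^37/37 + O(n^36). (Equivalently, Faulhaber's formula gives the same leading term.)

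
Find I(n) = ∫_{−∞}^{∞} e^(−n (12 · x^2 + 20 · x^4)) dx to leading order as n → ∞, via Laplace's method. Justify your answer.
I(n) ~ sqrt(π/(12n))

φ(x) = 12 · x^2 + 20 · x^4 has its unique global minimum at x* = 0 (since φ'(x) = 24x + 80x^3 = 0 only at x = 0 for real x with both coefficients positive, and φ → ∞ as |x| → ∞). At x* = 0, φ(0) = 0 and φ''(0) = 24. Laplace's method then gives
  I(n) ~ sqrt(2π / (n · φ''(0))) · e^(−n φ(0)) = sqrt(2π / (24n)) = sqrt(π/(12n)).
The 20 · x^4 term contributes only at subleading order (an O(1/n) relative correction).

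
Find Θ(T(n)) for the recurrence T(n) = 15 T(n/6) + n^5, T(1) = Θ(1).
T(n) = Θ(n^5)

log_6 15 ≈ 1.511. f(n) = n^5 dominates n^(log_6 15) since 5 > 1.511, and the regularity condition a·f(n/b) = 15·(n/6)^5 = (15/7776)·n^5 ≤ c·f(n) holds with c = 15/7776 ≈ 0.00193 < 1. So this is Case 3: T(n) = Θ(f(n)) = Θ(n^5).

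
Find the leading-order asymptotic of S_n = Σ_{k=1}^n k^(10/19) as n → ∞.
S_n ~ (19/29) · n^(29/19)

Integral comparison: Σ_{k=1}^n k^(10/19) = ∫_0^n x^(10/19) dx + O(n^(10/19)). The integral is n^(1 + 10/19) / (1 + 10/19) = n^((10+19)/19) / ((10+19)/19) = (19/29) · n^(29/19).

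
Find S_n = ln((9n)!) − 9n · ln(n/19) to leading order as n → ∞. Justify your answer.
S_n ~ 9n · (ln 171 − 1) + O(ln n)

Stirling: ln((9n)!) = 9n ln(9n) − 9n + O(ln n).
  S_n = 9n ln(9n) − 9n − 9n ln(n/19) + O(ln n)
      = 9n ln(9n) − 9n ln n + 9n ln 19 − 9n + O(ln n)
      = 9n ln 9 + 9n ln 19 − 9n + O(ln n)
      = 9n (ln 171 − 1) + O(ln n).
Numerically ln(171) − 1 ≈ 4.1417.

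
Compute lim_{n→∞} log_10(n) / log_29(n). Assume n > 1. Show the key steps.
lim = ln(29) / ln(10) = log_10(29)

Change of base: log_10(n) = ln n / ln 10 and log_29(n) = ln n / ln 29. The ratio is (ln n / ln 10) · (ln 29 / ln n) = ln 29 / ln 10, a constant independent of n. So the limit is ln 29 / ln 10 = log_10(29).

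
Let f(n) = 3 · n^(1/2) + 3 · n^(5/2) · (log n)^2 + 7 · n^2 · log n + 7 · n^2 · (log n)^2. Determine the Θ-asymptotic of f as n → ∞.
f(n) ∈ Θ(n^(5/2) · (log n)^2)

Compare the terms by growth order. For large n, n^a · (log n)^b dominates n^a' · (log n)^b' iff a > a', or (a = a' and b > b'). Ranking the 4 terms shows the dominant one is 3 · n^(5/2) · (log n)^2. Hence f(n) ∈ Θ(n^(5/2) · (log n)^2).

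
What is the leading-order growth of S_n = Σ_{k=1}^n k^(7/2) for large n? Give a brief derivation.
S_n ~ (2/9) · n^(9/2)

Integral comparison: Σ_{k=1}^n k^(7/2) = ∫_0^n x^(7/2) dx + O(n^(7/2)). The integral is n^(1 + 7/2) / (1 + 7/2) = n^((7+2)/2) / ((7+2)/2) = (2/9) · n^(9/2).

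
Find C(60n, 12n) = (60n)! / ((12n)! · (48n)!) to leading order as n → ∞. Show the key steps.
C(60n, 12n) ~ (3125/256)^(12n) · sqrt(5/(8π·12n))

Write N = 12n. Apply Stirling to each factorial:
  (5N)! ~ sqrt(2π·5N) · (5N/e)^(5N),
  N! ~ sqrt(2π N) · (N/e)^N,
  (4N)! ~ sqrt(2π·4N) · (4N/e)^(4N).
The exponential factors combine to (5N)^(5N) / (N^N · (4N)^(4N)) = 5^(5N)/4^(4N) = (5^5/4^4)^N = (3125/256)^N.
The square-root prefactors combine to sqrt(2π·5N) / (sqrt(2π N)·sqrt(2π·4N)) = sqrt(5 / (2π·4·N)) = sqrt(5/(8π·12n)).
Substituting N = 12n: C(60n, 12n) ~ (3125/256)^(12n) · sqrt(5/(8π·12n)).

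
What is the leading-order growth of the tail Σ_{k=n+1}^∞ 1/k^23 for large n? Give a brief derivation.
Σ_{k>n} 1/k^23 ~ 1/(22 · n^22)

Compare to the integral: ∫_{n}^∞ x^(−23) dx = [−x^(−22)/22]_{n}^∞ = 1/((23−1)·n^22). Euler-Maclaurin then gives
  Σ_{k>n} 1/k^23 = ∫_{n}^∞ dx/x^23 − 1/(2·n^23) + O(1/n^24).
(Equivalently this is ζ(23) − Σ_{k≤n} 1/k^23.)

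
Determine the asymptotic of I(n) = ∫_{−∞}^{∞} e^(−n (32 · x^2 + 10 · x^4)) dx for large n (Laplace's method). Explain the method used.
I(n) ~ sqrt(π/(32n))

φ(x) = 32 · x^2 + 10 · x^4 has its unique global minimum at x* = 0 (since φ'(x) = 64x + 40x^3 = 0 only at x = 0 for real x with both coefficients positive, and φ → ∞ as |x| → ∞). At x* = 0, φ(0) = 0 and φ''(0) = 64. Laplace's method then gives
  I(n) ~ sqrt(2π / (n · φ''(0))) · e^(−n φ(0)) = sqrt(2π / (64n)) = sqrt(π/(32n)).
The 10 · x^4 term contributes only at subleading order (an O(1/n) relative correction).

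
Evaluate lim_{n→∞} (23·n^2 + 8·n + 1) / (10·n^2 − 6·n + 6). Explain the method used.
lim = 23/10

For large n the leading n^2 terms dominate both numerator and denominator. Dividing top and bottom by n^2, every other term tends to 0, leaving 23/10.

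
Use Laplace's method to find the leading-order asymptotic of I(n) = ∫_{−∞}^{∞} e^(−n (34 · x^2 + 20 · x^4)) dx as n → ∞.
I(n) ~ sqrt(π/(34n))

φ(x) = 34 · x^2 + 20 · x^4 has its unique global minimum at x* = 0 (since φ'(x) = 68x + 80x^3 = 0 only at x = 0 for real x with both coefficients positive, and φ → ∞ as |x| → ∞). At x* = 0, φ(0) = 0 and φ''(0) = 68. Laplace's method then gives
  I(n) ~ sqrt(2π / (n · φ''(0))) · e^(−n φ(0)) = sqrt(2π / (68n)) = sqrt(π/(34n)).
The 20 · x^4 term contributes only at subleading order (an O(1/n) relative correction).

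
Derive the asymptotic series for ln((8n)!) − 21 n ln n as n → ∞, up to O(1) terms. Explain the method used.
ln((8n)!) − 21 n ln n = −13 n ln n + 8(ln 8 − 1) n + (1/2) ln(2π·8n) + O(1/n)

Stirling: ln((8n)!) = 8n ln(8n) − 8n + (1/2) ln(2π·8n) + O(1/n).
Expand 8n ln(8n) = 8n (ln n + ln 8) = 8n ln n + 8n ln 8.
Subtract 21n ln n: leading term is (8 − 21) n ln n = −13 n ln n. The next term is 8n ln 8 − 8n = 8(ln 8 − 1) n. Then the (1/2) ln(2π·8n) correction.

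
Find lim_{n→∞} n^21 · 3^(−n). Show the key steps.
lim = 0

Exponentials with base > 1 dominate every fixed polynomial: for any fixed c, n^c / 3^n → 0 as n → ∞ (e.g. by the ratio test, or by writing 3^n = e^(n ln 3) and noting e^(n ln 3) / n^c → ∞). Hence n^21 · 3^(−n) = n^21 / 3^n → 0.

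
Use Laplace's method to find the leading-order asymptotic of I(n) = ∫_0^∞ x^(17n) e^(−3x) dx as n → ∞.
I(n) ~ (sqrt(2π·17n) / 3) · (17n/(3e))^(17n)

Write the integrand as exp(17n ln x − 3x) and set f(x) = 17n ln x − 3x. Then f'(x) = 17n/x − 3 = 0 at x* = 17n/3, and f''(x*) = −17n/x*^2 = −3^2/(17n). Laplace's method (interior maximum) gives
  I(n) ~ e^(f(x*)) · sqrt(2π / |f''(x*)|)
        = exp(17n ln(17n/3) − 17n) · sqrt(2π · 17n / 3^2)
        = (17n/3)^(17n) e^(−17n) · sqrt(2π·17n) / 3
        = (sqrt(2π·17n) / 3) · (17n/(3e))^(17n).
This matches Γ(17n+1)/3^(17n+1) with Stirling applied to Γ.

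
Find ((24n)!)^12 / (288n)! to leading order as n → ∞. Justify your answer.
((24n)!)^12/(288n)! ~ ((2π·24n)^(11/2) / sqrt(12)) · 12^(−12·24n)  →  0

Write N = 24n. Stirling: N! ~ sqrt(2π N)(N/e)^N and (12N)! ~ sqrt(2π·12N)·(12N/e)^(12N).
  (N!)^12/(12N)! ~ (2π N)^(12/2) (N/e)^(12N) / [sqrt(2π·12N) (12N/e)^(12N)]
     = (2π N)^(12/2) / sqrt(2π·12N) · (N/(12N))^(12N)
     = (2π N)^((12−1)/2) / sqrt(12) · 12^(−12N).
Since 12^12 > 1, the factor 12^(−12N) decays exponentially, so the ratio → 0. Substituting N = 24n gives the stated form.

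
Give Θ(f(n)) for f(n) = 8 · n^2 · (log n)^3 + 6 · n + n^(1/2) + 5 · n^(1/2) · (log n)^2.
f(n) ∈ Θ(n^2 · (log n)^3)

Compare the terms by growth order. For large n, n^a · (log n)^b dominates n^a' · (log n)^b' iff a > a', or (a = a' and b > b'). Ranking the 4 terms shows the dominant one is 8 · n^2 · (log n)^3. Hence f(n) ∈ Θ(n^2 · (log n)^3).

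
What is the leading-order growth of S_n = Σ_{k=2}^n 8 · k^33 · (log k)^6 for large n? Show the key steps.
S_n ~ 4 · n^34 · (log n)^6 / 17

By integral comparison, S_n = ∫_1^n 8 · x^33 · (log x)^6 dx + O(n^33 · (log n)^6). For the integral, the leading term of ∫_1^n x^33 (log x)^6 dx is n^34/34 · (log n)^6 (by repeated integration by parts; each step lowers the log-exponent and produces a relatively O(1/log n) correction). Hence S_n ~ 4 · n^34 · (log n)^6 / 17.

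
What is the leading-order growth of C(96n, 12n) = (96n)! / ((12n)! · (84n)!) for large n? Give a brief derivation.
C(96n, 12n) ~ (16777216/823543)^(12n) · sqrt(4/(7π·12n))

Write N = 12n. Apply Stirling to each factorial:
  (8N)! ~ sqrt(2π·8N) · (8N/e)^(8N),
  N! ~ sqrt(2π N) · (N/e)^N,
  (7N)! ~ sqrt(2π·7N) · (7N/e)^(7N).
The exponential factors combine to (8N)^(8N) / (N^N · (7N)^(7N)) = 8^(8N)/7^(7N) = (8^8/7^7)^N = (16777216/823543)^N.
The square-root prefactors combine to sqrt(2π·8N) / (sqrt(2π N)·sqrt(2π·7N)) = sqrt(8 / (2π·7·N)) = sqrt(4/(7π·12n)).
Substituting N = 12n: C(96n, 12n) ~ (16777216/823543)^(12n) · sqrt(4/(7π·12n)).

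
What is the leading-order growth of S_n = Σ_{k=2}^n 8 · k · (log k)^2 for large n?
S_n ~ 4 · n^2 · (log n)^2

By integral comparison, S_n = ∫_1^n 8 · x · (log x)^2 dx + O(n · (log n)^2). For the integral, the leading term of ∫_1^n x^1 (log x)^2 dx is n^2/2 · (log n)^2 (by repeated integration by parts; each step lowers the log-exponent and produces a relatively O(1/log n) correction). Hence S_n ~ 4 · n^2 · (log n)^2.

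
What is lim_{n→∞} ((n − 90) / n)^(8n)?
lim = e^(−720)

Rewrite as (1 − 90/n)^(8n). By the standard limit (1 + x/n)^n → e^x, we have (1 − 90/n)^n → e^(−90), and raising to the 8th power gives e^(−720).
More precisely, ln[(1 − 90/n)^(8n)] = 8n · ln(1 − 90/n) = 8n · (-90/n + O(1/n^2)) = -720 + O(1/n) → -720.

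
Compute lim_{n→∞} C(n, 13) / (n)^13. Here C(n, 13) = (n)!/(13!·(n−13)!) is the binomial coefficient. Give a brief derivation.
lim = 1/13! = 1/6227020800

With N = n → ∞: C(N, 13) / N^13 = [N(N−1)…(N−12)] / (13! · N^13) = (1/13!) · 1 · (1 − 1/n) · … · (1 − 12/n). Each factor → 1 as N → ∞, so the limit is 1/13! = 1/6227020800.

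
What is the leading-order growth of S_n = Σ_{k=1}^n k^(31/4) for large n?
S_n ~ (4/35) · n^(35/4)

Integral comparison: Σ_{k=1}^n k^(31/4) = ∫_0^n x^(31/4) dx + O(n^(31/4)). The integral is n^(1 + 31/4) / (1 + 31/4) = n^((31+4)/4) / ((31+4)/4) = (4/35) · n^(35/4).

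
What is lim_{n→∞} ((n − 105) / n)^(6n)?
lim = e^(−630)

Rewrite as (1 − 105/n)^(6n). By the standard limit (1 + x/n)^n → e^x, we have (1 − 105/n)^n → e^(−105), and raising to the 6th power gives e^(−630).
More precisely, ln[(1 − 105/n)^(6n)] = 6n · ln(1 − 105/n) = 6n · (-105/n + O(1/n^2)) = -630 + O(1/n) → -630.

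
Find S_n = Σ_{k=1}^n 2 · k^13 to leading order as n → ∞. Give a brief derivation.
S_n ~ n^14 / 7

By integral comparison (Euler-Maclaurin), Σ_{k=1}^n 2 · k^13 = 2 · ∫_0^n x^13 dx + O(n^13) = 2 · n^14/14 = n^14 / 7 + O(n^13). (Equivalently, Faulhaber's formula gives the same leading term.)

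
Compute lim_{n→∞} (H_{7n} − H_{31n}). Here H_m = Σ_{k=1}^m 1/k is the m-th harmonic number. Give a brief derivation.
lim = ln(7/31)

Euler-Maclaurin gives H_m = ln m + γ + 1/(2m) + O(1/m^2). The γ and O(1/m) terms cancel in the difference:
  H_{7n} − H_{31n} = ln(7n) − ln(31n) + O(1/n) = ln(7/31) + O(1/n).
Hence the limit is ln(7/31).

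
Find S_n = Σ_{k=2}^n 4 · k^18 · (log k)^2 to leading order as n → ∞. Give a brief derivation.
S_n ~ 4 · n^19 · (log n)^2 / 19

By integral comparison, S_n = ∫_1^n 4 · x^18 · (log x)^2 dx + O(n^18 · (log n)^2). For the integral, the leading term of ∫_1^n x^18 (log x)^2 dx is n^19/19 · (log n)^2 (by repeated integration by parts; each step lowers the log-exponent and produces a relatively O(1/log n) correction). Hence S_n ~ 4 · n^19 · (log n)^2 / 19.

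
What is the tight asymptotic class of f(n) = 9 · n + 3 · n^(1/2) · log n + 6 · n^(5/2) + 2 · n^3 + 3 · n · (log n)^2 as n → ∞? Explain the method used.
f(n) ∈ Θ(n^3)

Compare the terms by growth order. For large n, n^a · (log n)^b dominates n^a' · (log n)^b' iff a > a', or (a = a' and b > b'). Ranking the 5 terms shows the dominant one is 2 · n^3. Hence f(n) ∈ Θ(n^3).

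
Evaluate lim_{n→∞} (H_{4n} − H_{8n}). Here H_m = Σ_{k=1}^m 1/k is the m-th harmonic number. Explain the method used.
lim = ln(4/8) = −ln 2

Euler-Maclaurin gives H_m = ln m + γ + 1/(2m) + O(1/m^2). The γ and O(1/m) terms cancel in the difference:
  H_{4n} − H_{8n} = ln(4n) − ln(8n) + O(1/n) = ln(4/8) + O(1/n).
Hence the limit is ln(4/8) = −ln 2.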